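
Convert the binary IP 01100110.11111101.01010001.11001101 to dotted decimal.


01100110 = 102
11111101 = 253
01010001 = 81
11001101 = 205
IP: 102.253.81.205


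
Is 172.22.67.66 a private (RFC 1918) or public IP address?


RFC 1918 private ranges:
  10.0.0.0/8 (10.0.0.0 - 10.255.255.255)
  172.16.0.0/12 (172.16.0.0 - 172.31.255.255)
  192.168.0.0/16 (192.168.0.0 - 192.168.255.255)
Private (in 172.16.0.0/12)


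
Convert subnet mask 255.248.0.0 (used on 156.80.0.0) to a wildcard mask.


Subnet mask: 255.248.0.0
Wildcard = 255.255.255.255 - subnet mask
255 - 255 = 0
255 - 248 = 7
255 - 0 = 255
255 - 0 = 255
Wildcard: 0.7.255.255


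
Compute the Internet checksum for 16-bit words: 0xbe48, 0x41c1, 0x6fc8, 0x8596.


Sum all words (with carry folding):
+ 0xbe48 = 0xbe48
+ 0x41c1 = 0x000a
+ 0x6fc8 = 0x6fd2
+ 0x8596 = 0xf568
One's complement: ~0xf568
Checksum = 0x0a97


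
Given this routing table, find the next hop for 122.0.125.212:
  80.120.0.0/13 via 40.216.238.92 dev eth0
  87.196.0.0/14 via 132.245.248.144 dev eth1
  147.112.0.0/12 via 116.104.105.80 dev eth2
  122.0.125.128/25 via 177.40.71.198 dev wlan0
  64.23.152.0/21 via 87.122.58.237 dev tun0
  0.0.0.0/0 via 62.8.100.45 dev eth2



Longest prefix match for 122.0.125.212:
  /13 80.120.0.0: no
  /14 87.196.0.0: no
  /12 147.112.0.0: no
  /25 122.0.125.128: MATCH
  /21 64.23.152.0: no
  /0 0.0.0.0: MATCH
Selected: next-hop 177.40.71.198 via wlan0 (matched /25)


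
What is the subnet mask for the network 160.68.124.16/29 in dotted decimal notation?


/29 means 29 network bits, 3 host bits
Binary: 11111111111111111111111111111000
Mask: 255.255.255.248


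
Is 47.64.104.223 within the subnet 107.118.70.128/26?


Subnet network: 107.118.70.128
Test IP AND mask: 47.64.104.192
No, 47.64.104.223 is not in 107.118.70.128/26


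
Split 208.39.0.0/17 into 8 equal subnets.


New prefix = 17 + 3 = 20
Each subnet has 4096 addresses
  208.39.0.0/20
  208.39.16.0/20
  208.39.32.0/20
  208.39.48.0/20
  208.39.64.0/20
  208.39.80.0/20
  208.39.96.0/20
  208.39.112.0/20
Subnets: 208.39.0.0/20, 208.39.16.0/20, 208.39.32.0/20, 208.39.48.0/20, 208.39.64.0/20, 208.39.80.0/20, 208.39.96.0/20, 208.39.112.0/20


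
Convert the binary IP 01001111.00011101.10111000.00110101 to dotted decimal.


01001111 = 79
00011101 = 29
10111000 = 184
00110101 = 53
IP: 79.29.184.53


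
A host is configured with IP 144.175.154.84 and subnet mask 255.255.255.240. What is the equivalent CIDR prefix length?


Binary: 11111111.11111111.11111111.11110000
Count leading 1s
Prefix: /28


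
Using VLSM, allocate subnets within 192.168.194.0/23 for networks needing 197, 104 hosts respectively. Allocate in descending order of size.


197 hosts -> /24 (254 usable): 192.168.194.0/24
104 hosts -> /25 (126 usable): 192.168.195.0/25
Allocation: 192.168.194.0/24 (197 hosts, 254 usable); 192.168.195.0/25 (104 hosts, 126 usable)


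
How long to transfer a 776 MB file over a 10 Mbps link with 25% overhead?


Effective throughput = 10 * (1 - 25/100) = 7.5 Mbps
File size in Mb = 776 * 8 = 6208 Mb
Time = 6208 / 7.5
Time = 827.7333 seconds


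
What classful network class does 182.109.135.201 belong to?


First octet: 182
Binary: 10110110
10xxxxxx -> Class B (128-191)
Class B, default mask 255.255.0.0 (/16)


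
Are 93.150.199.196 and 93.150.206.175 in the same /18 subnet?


Mask: 255.255.192.0
93.150.199.196 AND mask = 93.150.192.0
93.150.206.175 AND mask = 93.150.192.0
Yes, same subnet (93.150.192.0)


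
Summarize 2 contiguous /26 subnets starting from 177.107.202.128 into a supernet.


Original prefix: /26
Number of subnets: 2 = 2^1
New prefix = 26 - 1 = 25
Supernet: 177.107.202.128/25


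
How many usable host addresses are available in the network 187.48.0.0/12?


Host bits = 32 - 12 = 20
Total addresses = 2^20 = 1048576
Usable = total - 2 (network and broadcast)
Usable hosts: 1048574


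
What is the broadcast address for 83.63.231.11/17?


Network: 83.63.128.0/17
Host bits = 15
Set all host bits to 1:
Broadcast: 83.63.255.255


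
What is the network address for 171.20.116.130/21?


IP:   10101011.00010100.01110100.10000010
Mask: 11111111.11111111.11111000.00000000
AND operation:
Net:  10101011.00010100.01110000.00000000
Network: 171.20.112.0/21


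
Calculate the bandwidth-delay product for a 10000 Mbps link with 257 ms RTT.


BDP = bandwidth * RTT
= 10000 Mbps * 257 ms
= 10000 * 1e6 * 257 / 1000 bits
= 2570000000 bits
= 321250000 bytes
= 313720.7031 KB
BDP = 2570000000 bits (321250000 bytes)


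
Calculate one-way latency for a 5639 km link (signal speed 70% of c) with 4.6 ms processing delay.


Speed = 0.7 * 3e5 km/s = 210000 km/s
Propagation delay = 5639 / 210000 = 0.0269 s = 26.8524 ms
Processing delay = 4.6 ms
Total one-way latency = 31.4524 ms


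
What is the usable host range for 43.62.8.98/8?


Network: 43.0.0.0
Broadcast: 43.255.255.255
First usable = network + 1
Last usable = broadcast - 1
Range: 43.0.0.1 to 43.255.255.254


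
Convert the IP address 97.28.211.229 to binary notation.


97 = 01100001
28 = 00011100
211 = 11010011
229 = 11100101
Binary: 01100001.00011100.11010011.11100101


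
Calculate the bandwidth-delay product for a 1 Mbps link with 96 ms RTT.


BDP = bandwidth * RTT
= 1 Mbps * 96 ms
= 1 * 1e6 * 96 / 1000 bits
= 96000 bits
= 12000 bytes
= 11.7188 KB
BDP = 96000 bits (12000 bytes)


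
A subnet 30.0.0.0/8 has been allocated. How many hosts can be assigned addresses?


Host bits = 32 - 8 = 24
Total addresses = 2^24 = 16777216
Usable = total - 2 (network and broadcast)
Usable hosts: 16777214


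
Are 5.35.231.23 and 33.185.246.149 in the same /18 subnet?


Mask: 255.255.192.0
5.35.231.23 AND mask = 5.35.192.0
33.185.246.149 AND mask = 33.185.192.0
No, different subnets (5.35.192.0 vs 33.185.192.0)


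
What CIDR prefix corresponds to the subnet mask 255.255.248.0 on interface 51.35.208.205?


Binary: 11111111.11111111.11111000.00000000
Count leading 1s
Prefix: /21


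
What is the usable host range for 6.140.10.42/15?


Network: 6.140.0.0
Broadcast: 6.141.255.255
First usable = network + 1
Last usable = broadcast - 1
Range: 6.140.0.1 to 6.141.255.254


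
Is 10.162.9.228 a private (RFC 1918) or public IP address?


RFC 1918 private ranges:
  10.0.0.0/8 (10.0.0.0 - 10.255.255.255)
  172.16.0.0/12 (172.16.0.0 - 172.31.255.255)
  192.168.0.0/16 (192.168.0.0 - 192.168.255.255)
Private (in 10.0.0.0/8)


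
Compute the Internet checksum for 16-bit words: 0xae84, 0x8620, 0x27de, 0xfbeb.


Sum all words (with carry folding):
+ 0xae84 = 0xae84
+ 0x8620 = 0x34a5
+ 0x27de = 0x5c83
+ 0xfbeb = 0x586f
One's complement: ~0x586f
Checksum = 0xa790


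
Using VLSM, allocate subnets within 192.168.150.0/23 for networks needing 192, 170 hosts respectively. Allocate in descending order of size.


192 hosts -> /24 (254 usable): 192.168.150.0/24
170 hosts -> /24 (254 usable): 192.168.151.0/24
Allocation: 192.168.150.0/24 (192 hosts, 254 usable); 192.168.151.0/24 (170 hosts, 254 usable)


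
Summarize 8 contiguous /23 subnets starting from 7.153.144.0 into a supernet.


Original prefix: /23
Number of subnets: 8 = 2^3
New prefix = 23 - 3 = 20
Supernet: 7.153.144.0/20


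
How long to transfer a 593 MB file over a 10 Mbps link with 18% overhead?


Effective throughput = 10 * (1 - 18/100) = 8.2 Mbps
File size in Mb = 593 * 8 = 4744 Mb
Time = 4744 / 8.2
Time = 578.5366 seconds


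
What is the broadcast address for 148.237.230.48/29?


Network: 148.237.230.48/29
Host bits = 3
Set all host bits to 1:
Broadcast: 148.237.230.55


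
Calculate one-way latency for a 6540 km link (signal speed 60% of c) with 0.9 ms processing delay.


Speed = 0.6 * 3e5 km/s = 180000 km/s
Propagation delay = 6540 / 180000 = 0.0363 s = 36.3333 ms
Processing delay = 0.9 ms
Total one-way latency = 37.2333 ms


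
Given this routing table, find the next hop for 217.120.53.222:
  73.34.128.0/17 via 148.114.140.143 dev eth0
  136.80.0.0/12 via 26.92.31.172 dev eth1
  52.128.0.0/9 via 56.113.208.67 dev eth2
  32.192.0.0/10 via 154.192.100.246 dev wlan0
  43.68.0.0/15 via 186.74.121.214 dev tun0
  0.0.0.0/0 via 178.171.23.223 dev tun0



Longest prefix match for 217.120.53.222:
  /17 73.34.128.0: no
  /12 136.80.0.0: no
  /9 52.128.0.0: no
  /10 32.192.0.0: no
  /15 43.68.0.0: no
  /0 0.0.0.0: MATCH
Selected: next-hop 178.171.23.223 via tun0 (matched /0)


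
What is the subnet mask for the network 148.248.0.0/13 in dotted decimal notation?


/13 means 13 network bits, 19 host bits
Binary: 11111111111110000000000000000000
Mask: 255.248.0.0


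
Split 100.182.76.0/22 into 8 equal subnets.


New prefix = 22 + 3 = 25
Each subnet has 128 addresses
  100.182.76.0/25
  100.182.76.128/25
  100.182.77.0/25
  100.182.77.128/25
  100.182.78.0/25
  100.182.78.128/25
  100.182.79.0/25
  100.182.79.128/25
Subnets: 100.182.76.0/25, 100.182.76.128/25, 100.182.77.0/25, 100.182.77.128/25, 100.182.78.0/25, 100.182.78.128/25, 100.182.79.0/25, 100.182.79.128/25


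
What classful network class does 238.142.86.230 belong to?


First octet: 238
Binary: 11101110
1110xxxx -> Class D (224-239)
Class D (multicast), default mask N/A


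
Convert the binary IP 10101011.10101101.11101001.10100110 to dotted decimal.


10101011 = 171
10101101 = 173
11101001 = 233
10100110 = 166
IP: 171.173.233.166


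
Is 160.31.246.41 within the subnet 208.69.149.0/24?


Subnet network: 208.69.149.0
Test IP AND mask: 160.31.246.0
No, 160.31.246.41 is not in 208.69.149.0/24


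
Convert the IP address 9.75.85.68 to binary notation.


9 = 00001001
75 = 01001011
85 = 01010101
68 = 01000100
Binary: 00001001.01001011.01010101.01000100


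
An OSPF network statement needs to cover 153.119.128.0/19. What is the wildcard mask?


Subnet mask: 255.255.224.0
Wildcard = 255.255.255.255 - subnet mask
255 - 255 = 0
255 - 255 = 0
255 - 224 = 31
255 - 0 = 255
Wildcard: 0.0.31.255


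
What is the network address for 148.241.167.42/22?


IP:   10010100.11110001.10100111.00101010
Mask: 11111111.11111111.11111100.00000000
AND operation:
Net:  10010100.11110001.10100100.00000000
Network: 148.241.164.0/22


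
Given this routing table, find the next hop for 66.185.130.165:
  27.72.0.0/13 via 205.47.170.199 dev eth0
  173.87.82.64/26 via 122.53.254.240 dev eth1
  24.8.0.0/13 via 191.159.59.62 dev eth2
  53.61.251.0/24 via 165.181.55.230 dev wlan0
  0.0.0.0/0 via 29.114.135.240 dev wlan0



Longest prefix match for 66.185.130.165:
  /13 27.72.0.0: no
  /26 173.87.82.64: no
  /13 24.8.0.0: no
  /24 53.61.251.0: no
  /0 0.0.0.0: MATCH
Selected: next-hop 29.114.135.240 via wlan0 (matched /0)


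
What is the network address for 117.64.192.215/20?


IP:   01110101.01000000.11000000.11010111
Mask: 11111111.11111111.11110000.00000000
AND operation:
Net:  01110101.01000000.11000000.00000000
Network: 117.64.192.0/20


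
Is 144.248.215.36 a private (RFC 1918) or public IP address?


RFC 1918 private ranges:
  10.0.0.0/8 (10.0.0.0 - 10.255.255.255)
  172.16.0.0/12 (172.16.0.0 - 172.31.255.255)
  192.168.0.0/16 (192.168.0.0 - 192.168.255.255)
Public (not in any RFC 1918 range)


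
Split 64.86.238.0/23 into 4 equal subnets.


New prefix = 23 + 2 = 25
Each subnet has 128 addresses
  64.86.238.0/25
  64.86.238.128/25
  64.86.239.0/25
  64.86.239.128/25
Subnets: 64.86.238.0/25, 64.86.238.128/25, 64.86.239.0/25, 64.86.239.128/25


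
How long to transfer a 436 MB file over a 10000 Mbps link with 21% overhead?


Effective throughput = 10000 * (1 - 21/100) = 7900 Mbps
File size in Mb = 436 * 8 = 3488 Mb
Time = 3488 / 7900
Time = 0.4415 seconds


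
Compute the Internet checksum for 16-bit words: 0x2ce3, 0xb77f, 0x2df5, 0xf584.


Sum all words (with carry folding):
+ 0x2ce3 = 0x2ce3
+ 0xb77f = 0xe462
+ 0x2df5 = 0x1258
+ 0xf584 = 0x07dd
One's complement: ~0x07dd
Checksum = 0xf822


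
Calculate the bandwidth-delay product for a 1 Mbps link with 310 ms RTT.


BDP = bandwidth * RTT
= 1 Mbps * 310 ms
= 1 * 1e6 * 310 / 1000 bits
= 310000 bits
= 38750 bytes
= 37.8418 KB
BDP = 310000 bits (38750 bytes)


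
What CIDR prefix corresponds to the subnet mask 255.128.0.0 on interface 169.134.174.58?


Binary: 11111111.10000000.00000000.00000000
Count leading 1s
Prefix: /9


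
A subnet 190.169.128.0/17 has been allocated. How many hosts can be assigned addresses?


Host bits = 32 - 17 = 15
Total addresses = 2^15 = 32768
Usable = total - 2 (network and broadcast)
Usable hosts: 32766


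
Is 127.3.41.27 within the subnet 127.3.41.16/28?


Subnet network: 127.3.41.16
Test IP AND mask: 127.3.41.16
Yes, 127.3.41.27 is in 127.3.41.16/28


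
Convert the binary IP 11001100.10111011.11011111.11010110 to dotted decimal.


11001100 = 204
10111011 = 187
11011111 = 223
11010110 = 214
IP: 204.187.223.214


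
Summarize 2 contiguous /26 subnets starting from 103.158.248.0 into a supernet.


Original prefix: /26
Number of subnets: 2 = 2^1
New prefix = 26 - 1 = 25
Supernet: 103.158.248.0/25


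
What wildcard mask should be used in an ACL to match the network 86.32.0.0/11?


Subnet mask: 255.224.0.0
Wildcard = 255.255.255.255 - subnet mask
255 - 255 = 0
255 - 224 = 31
255 - 0 = 255
255 - 0 = 255
Wildcard: 0.31.255.255


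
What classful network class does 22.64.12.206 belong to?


First octet: 22
Binary: 00010110
0xxxxxxx -> Class A (1-126)
Class A, default mask 255.0.0.0 (/8)


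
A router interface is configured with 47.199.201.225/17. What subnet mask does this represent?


/17 means 17 network bits, 15 host bits
Binary: 11111111111111111000000000000000
Mask: 255.255.128.0


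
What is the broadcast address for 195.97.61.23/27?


Network: 195.97.61.0/27
Host bits = 5
Set all host bits to 1:
Broadcast: 195.97.61.31


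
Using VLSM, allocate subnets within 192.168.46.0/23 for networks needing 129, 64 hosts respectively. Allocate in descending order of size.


129 hosts -> /24 (254 usable): 192.168.46.0/24
64 hosts -> /25 (126 usable): 192.168.47.0/25
Allocation: 192.168.46.0/24 (129 hosts, 254 usable); 192.168.47.0/25 (64 hosts, 126 usable)


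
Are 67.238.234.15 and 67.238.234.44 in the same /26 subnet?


Mask: 255.255.255.192
67.238.234.15 AND mask = 67.238.234.0
67.238.234.44 AND mask = 67.238.234.0
Yes, same subnet (67.238.234.0)


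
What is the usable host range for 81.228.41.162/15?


Network: 81.228.0.0
Broadcast: 81.229.255.255
First usable = network + 1
Last usable = broadcast - 1
Range: 81.228.0.1 to 81.229.255.254


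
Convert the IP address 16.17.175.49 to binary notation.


16 = 00010000
17 = 00010001
175 = 10101111
49 = 00110001
Binary: 00010000.00010001.10101111.00110001


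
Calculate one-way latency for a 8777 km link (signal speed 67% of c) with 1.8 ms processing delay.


Speed = 0.67 * 3e5 km/s = 201000 km/s
Propagation delay = 8777 / 201000 = 0.0437 s = 43.6667 ms
Processing delay = 1.8 ms
Total one-way latency = 45.4667 ms


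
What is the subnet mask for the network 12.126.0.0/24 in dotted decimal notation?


/24 means 24 network bits, 8 host bits
Binary: 11111111111111111111111100000000
Mask: 255.255.255.0


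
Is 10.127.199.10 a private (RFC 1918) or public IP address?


RFC 1918 private ranges:
  10.0.0.0/8 (10.0.0.0 - 10.255.255.255)
  172.16.0.0/12 (172.16.0.0 - 172.31.255.255)
  192.168.0.0/16 (192.168.0.0 - 192.168.255.255)
Private (in 10.0.0.0/8)


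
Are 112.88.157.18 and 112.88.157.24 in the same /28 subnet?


Mask: 255.255.255.240
112.88.157.18 AND mask = 112.88.157.16
112.88.157.24 AND mask = 112.88.157.16
Yes, same subnet (112.88.157.16)


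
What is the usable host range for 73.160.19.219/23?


Network: 73.160.18.0
Broadcast: 73.160.19.255
First usable = network + 1
Last usable = broadcast - 1
Range: 73.160.18.1 to 73.160.19.254


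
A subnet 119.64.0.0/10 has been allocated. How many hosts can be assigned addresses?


Host bits = 32 - 10 = 22
Total addresses = 2^22 = 4194304
Usable = total - 2 (network and broadcast)
Usable hosts: 4194302


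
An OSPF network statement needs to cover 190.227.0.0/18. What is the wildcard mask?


Subnet mask: 255.255.192.0
Wildcard = 255.255.255.255 - subnet mask
255 - 255 = 0
255 - 255 = 0
255 - 192 = 63
255 - 0 = 255
Wildcard: 0.0.63.255


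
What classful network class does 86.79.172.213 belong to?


First octet: 86
Binary: 01010110
0xxxxxxx -> Class A (1-126)
Class A, default mask 255.0.0.0 (/8)


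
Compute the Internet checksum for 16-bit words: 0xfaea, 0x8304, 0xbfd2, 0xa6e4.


Sum all words (with carry folding):
+ 0xfaea = 0xfaea
+ 0x8304 = 0x7def
+ 0xbfd2 = 0x3dc2
+ 0xa6e4 = 0xe4a6
One's complement: ~0xe4a6
Checksum = 0x1b59


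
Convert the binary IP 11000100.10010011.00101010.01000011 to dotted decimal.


11000100 = 196
10010011 = 147
00101010 = 42
01000011 = 67
IP: 196.147.42.67


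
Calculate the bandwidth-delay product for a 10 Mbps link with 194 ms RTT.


BDP = bandwidth * RTT
= 10 Mbps * 194 ms
= 10 * 1e6 * 194 / 1000 bits
= 1940000 bits
= 242500 bytes
= 236.8164 KB
BDP = 1940000 bits (242500 bytes)


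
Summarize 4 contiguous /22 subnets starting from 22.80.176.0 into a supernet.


Original prefix: /22
Number of subnets: 4 = 2^2
New prefix = 22 - 2 = 20
Supernet: 22.80.176.0/20


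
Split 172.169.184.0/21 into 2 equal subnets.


New prefix = 21 + 1 = 22
Each subnet has 1024 addresses
  172.169.184.0/22
  172.169.188.0/22
Subnets: 172.169.184.0/22, 172.169.188.0/22


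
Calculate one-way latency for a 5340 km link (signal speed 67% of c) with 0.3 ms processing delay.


Speed = 0.67 * 3e5 km/s = 201000 km/s
Propagation delay = 5340 / 201000 = 0.0266 s = 26.5672 ms
Processing delay = 0.3 ms
Total one-way latency = 26.8672 ms


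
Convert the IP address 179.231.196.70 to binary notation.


179 = 10110011
231 = 11100111
196 = 11000100
70 = 01000110
Binary: 10110011.11100111.11000100.01000110


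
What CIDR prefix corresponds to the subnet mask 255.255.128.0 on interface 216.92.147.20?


Binary: 11111111.11111111.10000000.00000000
Count leading 1s
Prefix: /17


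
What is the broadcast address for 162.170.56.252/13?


Network: 162.168.0.0/13
Host bits = 19
Set all host bits to 1:
Broadcast: 162.175.255.255


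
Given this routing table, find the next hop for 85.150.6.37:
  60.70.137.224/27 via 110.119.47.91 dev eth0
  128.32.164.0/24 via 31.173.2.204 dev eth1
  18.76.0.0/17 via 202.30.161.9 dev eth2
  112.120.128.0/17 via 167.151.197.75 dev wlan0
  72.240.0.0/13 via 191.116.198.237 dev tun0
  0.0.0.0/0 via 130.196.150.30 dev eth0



Longest prefix match for 85.150.6.37:
  /27 60.70.137.224: no
  /24 128.32.164.0: no
  /17 18.76.0.0: no
  /17 112.120.128.0: no
  /13 72.240.0.0: no
  /0 0.0.0.0: MATCH
Selected: next-hop 130.196.150.30 via eth0 (matched /0)


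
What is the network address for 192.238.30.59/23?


IP:   11000000.11101110.00011110.00111011
Mask: 11111111.11111111.11111110.00000000
AND operation:
Net:  11000000.11101110.00011110.00000000
Network: 192.238.30.0/23


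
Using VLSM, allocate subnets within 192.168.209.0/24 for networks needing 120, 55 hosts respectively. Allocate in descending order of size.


120 hosts -> /25 (126 usable): 192.168.209.0/25
55 hosts -> /26 (62 usable): 192.168.209.128/26
Allocation: 192.168.209.0/25 (120 hosts, 126 usable); 192.168.209.128/26 (55 hosts, 62 usable)


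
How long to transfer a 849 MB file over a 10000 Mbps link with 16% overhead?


Effective throughput = 10000 * (1 - 16/100) = 8400 Mbps
File size in Mb = 849 * 8 = 6792 Mb
Time = 6792 / 8400
Time = 0.8086 seconds


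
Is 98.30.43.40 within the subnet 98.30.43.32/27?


Subnet network: 98.30.43.32
Test IP AND mask: 98.30.43.32
Yes, 98.30.43.40 is in 98.30.43.32/27


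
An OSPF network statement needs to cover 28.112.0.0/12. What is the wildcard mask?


Subnet mask: 255.240.0.0
Wildcard = 255.255.255.255 - subnet mask
255 - 255 = 0
255 - 240 = 15
255 - 0 = 255
255 - 0 = 255
Wildcard: 0.15.255.255


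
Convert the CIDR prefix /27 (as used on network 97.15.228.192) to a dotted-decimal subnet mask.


/27 means 27 network bits, 5 host bits
Binary: 11111111111111111111111111100000
Mask: 255.255.255.224


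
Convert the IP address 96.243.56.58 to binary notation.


96 = 01100000
243 = 11110011
56 = 00111000
58 = 00111010
Binary: 01100000.11110011.00111000.00111010


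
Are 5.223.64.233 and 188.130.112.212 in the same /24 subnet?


Mask: 255.255.255.0
5.223.64.233 AND mask = 5.223.64.0
188.130.112.212 AND mask = 188.130.112.0
No, different subnets (5.223.64.0 vs 188.130.112.0)


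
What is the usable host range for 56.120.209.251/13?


Network: 56.120.0.0
Broadcast: 56.127.255.255
First usable = network + 1
Last usable = broadcast - 1
Range: 56.120.0.1 to 56.127.255.254


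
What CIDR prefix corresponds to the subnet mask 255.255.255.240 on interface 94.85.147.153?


Binary: 11111111.11111111.11111111.11110000
Count leading 1s
Prefix: /28


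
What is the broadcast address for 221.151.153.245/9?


Network: 221.128.0.0/9
Host bits = 23
Set all host bits to 1:
Broadcast: 221.255.255.255


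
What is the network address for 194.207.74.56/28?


IP:   11000010.11001111.01001010.00111000
Mask: 11111111.11111111.11111111.11110000
AND operation:
Net:  11000010.11001111.01001010.00110000
Network: 194.207.74.48/28


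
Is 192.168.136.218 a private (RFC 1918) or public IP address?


RFC 1918 private ranges:
  10.0.0.0/8 (10.0.0.0 - 10.255.255.255)
  172.16.0.0/12 (172.16.0.0 - 172.31.255.255)
  192.168.0.0/16 (192.168.0.0 - 192.168.255.255)
Private (in 192.168.0.0/16)


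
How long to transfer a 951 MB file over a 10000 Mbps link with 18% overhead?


Effective throughput = 10000 * (1 - 18/100) = 8200 Mbps
File size in Mb = 951 * 8 = 7608 Mb
Time = 7608 / 8200
Time = 0.9278 seconds


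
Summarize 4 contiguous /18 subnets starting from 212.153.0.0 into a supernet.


Original prefix: /18
Number of subnets: 4 = 2^2
New prefix = 18 - 2 = 16
Supernet: 212.153.0.0/16


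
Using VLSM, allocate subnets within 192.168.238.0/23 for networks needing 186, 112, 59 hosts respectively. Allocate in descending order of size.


186 hosts -> /24 (254 usable): 192.168.238.0/24
112 hosts -> /25 (126 usable): 192.168.239.0/25
59 hosts -> /26 (62 usable): 192.168.239.128/26
Allocation: 192.168.238.0/24 (186 hosts, 254 usable); 192.168.239.0/25 (112 hosts, 126 usable); 192.168.239.128/26 (59 hosts, 62 usable)


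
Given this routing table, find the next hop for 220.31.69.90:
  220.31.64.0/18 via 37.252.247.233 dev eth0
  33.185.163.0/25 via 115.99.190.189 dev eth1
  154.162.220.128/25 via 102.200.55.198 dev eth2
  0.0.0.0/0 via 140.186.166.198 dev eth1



Longest prefix match for 220.31.69.90:
  /18 220.31.64.0: MATCH
  /25 33.185.163.0: no
  /25 154.162.220.128: no
  /0 0.0.0.0: MATCH
Selected: next-hop 37.252.247.233 via eth0 (matched /18)


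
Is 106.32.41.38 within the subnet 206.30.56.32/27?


Subnet network: 206.30.56.32
Test IP AND mask: 106.32.41.32
No, 106.32.41.38 is not in 206.30.56.32/27


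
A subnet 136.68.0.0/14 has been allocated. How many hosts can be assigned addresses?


Host bits = 32 - 14 = 18
Total addresses = 2^18 = 262144
Usable = total - 2 (network and broadcast)
Usable hosts: 262142


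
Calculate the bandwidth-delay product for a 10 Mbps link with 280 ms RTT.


BDP = bandwidth * RTT
= 10 Mbps * 280 ms
= 10 * 1e6 * 280 / 1000 bits
= 2800000 bits
= 350000 bytes
= 341.7969 KB
BDP = 2800000 bits (350000 bytes)


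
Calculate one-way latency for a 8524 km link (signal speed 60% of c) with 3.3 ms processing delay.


Speed = 0.6 * 3e5 km/s = 180000 km/s
Propagation delay = 8524 / 180000 = 0.0474 s = 47.3556 ms
Processing delay = 3.3 ms
Total one-way latency = 50.6556 ms


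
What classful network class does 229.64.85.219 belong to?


First octet: 229
Binary: 11100101
1110xxxx -> Class D (224-239)
Class D (multicast), default mask N/A


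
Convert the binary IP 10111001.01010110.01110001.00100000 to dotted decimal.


10111001 = 185
01010110 = 86
01110001 = 113
00100000 = 32
IP: 185.86.113.32


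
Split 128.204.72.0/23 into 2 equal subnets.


New prefix = 23 + 1 = 24
Each subnet has 256 addresses
  128.204.72.0/24
  128.204.73.0/24
Subnets: 128.204.72.0/24, 128.204.73.0/24


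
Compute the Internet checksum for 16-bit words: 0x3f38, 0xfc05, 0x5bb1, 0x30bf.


Sum all words (with carry folding):
+ 0x3f38 = 0x3f38
+ 0xfc05 = 0x3b3e
+ 0x5bb1 = 0x96ef
+ 0x30bf = 0xc7ae
One's complement: ~0xc7ae
Checksum = 0x3851


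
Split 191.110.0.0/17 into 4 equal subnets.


New prefix = 17 + 2 = 19
Each subnet has 8192 addresses
  191.110.0.0/19
  191.110.32.0/19
  191.110.64.0/19
  191.110.96.0/19
Subnets: 191.110.0.0/19, 191.110.32.0/19, 191.110.64.0/19, 191.110.96.0/19


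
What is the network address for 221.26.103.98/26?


IP:   11011101.00011010.01100111.01100010
Mask: 11111111.11111111.11111111.11000000
AND operation:
Net:  11011101.00011010.01100111.01000000
Network: 221.26.103.64/26


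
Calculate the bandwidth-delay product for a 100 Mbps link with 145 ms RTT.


BDP = bandwidth * RTT
= 100 Mbps * 145 ms
= 100 * 1e6 * 145 / 1000 bits
= 14500000 bits
= 1812500 bytes
= 1770.0195 KB
BDP = 14500000 bits (1812500 bytes)


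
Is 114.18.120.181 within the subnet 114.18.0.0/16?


Subnet network: 114.18.0.0
Test IP AND mask: 114.18.0.0
Yes, 114.18.120.181 is in 114.18.0.0/16


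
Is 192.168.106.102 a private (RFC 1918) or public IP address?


RFC 1918 private ranges:
  10.0.0.0/8 (10.0.0.0 - 10.255.255.255)
  172.16.0.0/12 (172.16.0.0 - 172.31.255.255)
  192.168.0.0/16 (192.168.0.0 - 192.168.255.255)
Private (in 192.168.0.0/16)


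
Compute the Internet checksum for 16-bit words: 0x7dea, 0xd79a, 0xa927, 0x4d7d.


Sum all words (with carry folding):
+ 0x7dea = 0x7dea
+ 0xd79a = 0x5585
+ 0xa927 = 0xfeac
+ 0x4d7d = 0x4c2a
One's complement: ~0x4c2a
Checksum = 0xb3d5


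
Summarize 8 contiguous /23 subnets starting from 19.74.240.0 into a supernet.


Original prefix: /23
Number of subnets: 8 = 2^3
New prefix = 23 - 3 = 20
Supernet: 19.74.240.0/20


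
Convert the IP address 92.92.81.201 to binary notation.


92 = 01011100
92 = 01011100
81 = 01010001
201 = 11001001
Binary: 01011100.01011100.01010001.11001001


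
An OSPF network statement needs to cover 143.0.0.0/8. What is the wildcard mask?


Subnet mask: 255.0.0.0
Wildcard = 255.255.255.255 - subnet mask
255 - 255 = 0
255 - 0 = 255
255 - 0 = 255
255 - 0 = 255
Wildcard: 0.255.255.255


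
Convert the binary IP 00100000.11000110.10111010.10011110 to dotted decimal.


00100000 = 32
11000110 = 198
10111010 = 186
10011110 = 158
IP: 32.198.186.158


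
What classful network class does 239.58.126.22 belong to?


First octet: 239
Binary: 11101111
1110xxxx -> Class D (224-239)
Class D (multicast), default mask N/A


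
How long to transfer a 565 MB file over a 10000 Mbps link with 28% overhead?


Effective throughput = 10000 * (1 - 28/100) = 7200 Mbps
File size in Mb = 565 * 8 = 4520 Mb
Time = 4520 / 7200
Time = 0.6278 seconds


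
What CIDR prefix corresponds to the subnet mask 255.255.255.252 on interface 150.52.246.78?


Binary: 11111111.11111111.11111111.11111100
Count leading 1s
Prefix: /30


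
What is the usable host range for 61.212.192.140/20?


Network: 61.212.192.0
Broadcast: 61.212.207.255
First usable = network + 1
Last usable = broadcast - 1
Range: 61.212.192.1 to 61.212.207.254


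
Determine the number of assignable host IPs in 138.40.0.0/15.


Host bits = 32 - 15 = 17
Total addresses = 2^17 = 131072
Usable = total - 2 (network and broadcast)
Usable hosts: 131070


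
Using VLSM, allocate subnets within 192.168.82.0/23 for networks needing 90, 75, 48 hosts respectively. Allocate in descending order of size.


90 hosts -> /25 (126 usable): 192.168.82.0/25
75 hosts -> /25 (126 usable): 192.168.82.128/25
48 hosts -> /26 (62 usable): 192.168.83.0/26
Allocation: 192.168.82.0/25 (90 hosts, 126 usable); 192.168.82.128/25 (75 hosts, 126 usable); 192.168.83.0/26 (48 hosts, 62 usable)


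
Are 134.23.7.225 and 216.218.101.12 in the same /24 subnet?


Mask: 255.255.255.0
134.23.7.225 AND mask = 134.23.7.0
216.218.101.12 AND mask = 216.218.101.0
No, different subnets (134.23.7.0 vs 216.218.101.0)


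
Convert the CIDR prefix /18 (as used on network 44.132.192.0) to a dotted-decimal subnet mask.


/18 means 18 network bits, 14 host bits
Binary: 11111111111111111100000000000000
Mask: 255.255.192.0


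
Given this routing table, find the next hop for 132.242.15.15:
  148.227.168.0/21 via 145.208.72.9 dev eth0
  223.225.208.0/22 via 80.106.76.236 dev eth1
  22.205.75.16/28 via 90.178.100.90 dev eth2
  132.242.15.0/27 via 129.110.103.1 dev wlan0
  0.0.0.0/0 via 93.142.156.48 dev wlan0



Longest prefix match for 132.242.15.15:
  /21 148.227.168.0: no
  /22 223.225.208.0: no
  /28 22.205.75.16: no
  /27 132.242.15.0: MATCH
  /0 0.0.0.0: MATCH
Selected: next-hop 129.110.103.1 via wlan0 (matched /27)


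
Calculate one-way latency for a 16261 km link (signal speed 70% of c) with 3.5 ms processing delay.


Speed = 0.7 * 3e5 km/s = 210000 km/s
Propagation delay = 16261 / 210000 = 0.0774 s = 77.4333 ms
Processing delay = 3.5 ms
Total one-way latency = 80.9333 ms


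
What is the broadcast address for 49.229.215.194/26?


Network: 49.229.215.192/26
Host bits = 6
Set all host bits to 1:
Broadcast: 49.229.215.255


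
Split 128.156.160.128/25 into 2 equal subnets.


New prefix = 25 + 1 = 26
Each subnet has 64 addresses
  128.156.160.128/26
  128.156.160.192/26
Subnets: 128.156.160.128/26, 128.156.160.192/26


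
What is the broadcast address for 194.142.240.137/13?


Network: 194.136.0.0/13
Host bits = 19
Set all host bits to 1:
Broadcast: 194.143.255.255


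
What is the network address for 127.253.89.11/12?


IP:   01111111.11111101.01011001.00001011
Mask: 11111111.11110000.00000000.00000000
AND operation:
Net:  01111111.11110000.00000000.00000000
Network: 127.240.0.0/12


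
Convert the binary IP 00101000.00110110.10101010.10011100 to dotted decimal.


00101000 = 40
00110110 = 54
10101010 = 170
10011100 = 156
IP: 40.54.170.156


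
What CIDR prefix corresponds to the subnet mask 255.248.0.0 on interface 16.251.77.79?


Binary: 11111111.11111000.00000000.00000000
Count leading 1s
Prefix: /13


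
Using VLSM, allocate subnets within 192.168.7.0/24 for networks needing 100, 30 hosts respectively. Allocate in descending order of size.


100 hosts -> /25 (126 usable): 192.168.7.0/25
30 hosts -> /27 (30 usable): 192.168.7.128/27
Allocation: 192.168.7.0/25 (100 hosts, 126 usable); 192.168.7.128/27 (30 hosts, 30 usable)


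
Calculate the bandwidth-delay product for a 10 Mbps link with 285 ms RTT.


BDP = bandwidth * RTT
= 10 Mbps * 285 ms
= 10 * 1e6 * 285 / 1000 bits
= 2850000 bits
= 356250 bytes
= 347.9004 KB
BDP = 2850000 bits (356250 bytes)


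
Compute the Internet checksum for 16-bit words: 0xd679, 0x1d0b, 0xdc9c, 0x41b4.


Sum all words (with carry folding):
+ 0xd679 = 0xd679
+ 0x1d0b = 0xf384
+ 0xdc9c = 0xd021
+ 0x41b4 = 0x11d6
One's complement: ~0x11d6
Checksum = 0xee29


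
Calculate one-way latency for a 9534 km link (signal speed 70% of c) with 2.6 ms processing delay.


Speed = 0.7 * 3e5 km/s = 210000 km/s
Propagation delay = 9534 / 210000 = 0.0454 s = 45.4 ms
Processing delay = 2.6 ms
Total one-way latency = 48.0 ms


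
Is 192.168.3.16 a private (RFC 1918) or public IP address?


RFC 1918 private ranges:
  10.0.0.0/8 (10.0.0.0 - 10.255.255.255)
  172.16.0.0/12 (172.16.0.0 - 172.31.255.255)
  192.168.0.0/16 (192.168.0.0 - 192.168.255.255)
Private (in 192.168.0.0/16)


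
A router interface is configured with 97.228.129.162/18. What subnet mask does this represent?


/18 means 18 network bits, 14 host bits
Binary: 11111111111111111100000000000000
Mask: 255.255.192.0


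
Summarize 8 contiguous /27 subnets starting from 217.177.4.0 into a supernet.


Original prefix: /27
Number of subnets: 8 = 2^3
New prefix = 27 - 3 = 24
Supernet: 217.177.4.0/24


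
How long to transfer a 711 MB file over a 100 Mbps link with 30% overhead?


Effective throughput = 100 * (1 - 30/100) = 70 Mbps
File size in Mb = 711 * 8 = 5688 Mb
Time = 5688 / 70
Time = 81.2571 seconds


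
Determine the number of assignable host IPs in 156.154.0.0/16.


Host bits = 32 - 16 = 16
Total addresses = 2^16 = 65536
Usable = total - 2 (network and broadcast)
Usable hosts: 65534


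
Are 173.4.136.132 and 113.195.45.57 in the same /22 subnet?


Mask: 255.255.252.0
173.4.136.132 AND mask = 173.4.136.0
113.195.45.57 AND mask = 113.195.44.0
No, different subnets (173.4.136.0 vs 113.195.44.0)


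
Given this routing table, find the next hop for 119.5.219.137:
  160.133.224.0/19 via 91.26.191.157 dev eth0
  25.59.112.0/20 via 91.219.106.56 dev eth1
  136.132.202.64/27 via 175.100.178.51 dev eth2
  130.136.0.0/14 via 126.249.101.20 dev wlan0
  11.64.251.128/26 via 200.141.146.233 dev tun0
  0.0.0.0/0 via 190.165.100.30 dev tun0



Longest prefix match for 119.5.219.137:
  /19 160.133.224.0: no
  /20 25.59.112.0: no
  /27 136.132.202.64: no
  /14 130.136.0.0: no
  /26 11.64.251.128: no
  /0 0.0.0.0: MATCH
Selected: next-hop 190.165.100.30 via tun0 (matched /0)


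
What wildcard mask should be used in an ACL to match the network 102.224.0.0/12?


Subnet mask: 255.240.0.0
Wildcard = 255.255.255.255 - subnet mask
255 - 255 = 0
255 - 240 = 15
255 - 0 = 255
255 - 0 = 255
Wildcard: 0.15.255.255


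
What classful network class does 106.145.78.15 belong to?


First octet: 106
Binary: 01101010
0xxxxxxx -> Class A (1-126)
Class A, default mask 255.0.0.0 (/8)


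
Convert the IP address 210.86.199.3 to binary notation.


210 = 11010010
86 = 01010110
199 = 11000111
3 = 00000011
Binary: 11010010.01010110.11000111.00000011


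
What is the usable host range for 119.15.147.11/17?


Network: 119.15.128.0
Broadcast: 119.15.255.255
First usable = network + 1
Last usable = broadcast - 1
Range: 119.15.128.1 to 119.15.255.254


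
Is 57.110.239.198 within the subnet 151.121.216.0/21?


Subnet network: 151.121.216.0
Test IP AND mask: 57.110.232.0
No, 57.110.239.198 is not in 151.121.216.0/21


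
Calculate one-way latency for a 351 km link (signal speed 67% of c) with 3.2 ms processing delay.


Speed = 0.67 * 3e5 km/s = 201000 km/s
Propagation delay = 351 / 201000 = 0.0017 s = 1.7463 ms
Processing delay = 3.2 ms
Total one-way latency = 4.9463 ms


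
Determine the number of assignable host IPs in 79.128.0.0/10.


Host bits = 32 - 10 = 22
Total addresses = 2^22 = 4194304
Usable = total - 2 (network and broadcast)
Usable hosts: 4194302


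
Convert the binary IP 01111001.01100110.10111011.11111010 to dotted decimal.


01111001 = 121
01100110 = 102
10111011 = 187
11111010 = 250
IP: 121.102.187.250


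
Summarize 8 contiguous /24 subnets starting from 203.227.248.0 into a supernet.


Original prefix: /24
Number of subnets: 8 = 2^3
New prefix = 24 - 3 = 21
Supernet: 203.227.248.0/21


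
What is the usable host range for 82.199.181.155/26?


Network: 82.199.181.128
Broadcast: 82.199.181.191
First usable = network + 1
Last usable = broadcast - 1
Range: 82.199.181.129 to 82.199.181.190


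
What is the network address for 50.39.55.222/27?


IP:   00110010.00100111.00110111.11011110
Mask: 11111111.11111111.11111111.11100000
AND operation:
Net:  00110010.00100111.00110111.11000000
Network: 50.39.55.192/27


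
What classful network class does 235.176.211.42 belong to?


First octet: 235
Binary: 11101011
1110xxxx -> Class D (224-239)
Class D (multicast), default mask N/A


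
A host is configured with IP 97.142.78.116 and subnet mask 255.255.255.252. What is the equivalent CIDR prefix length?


Binary: 11111111.11111111.11111111.11111100
Count leading 1s
Prefix: /30


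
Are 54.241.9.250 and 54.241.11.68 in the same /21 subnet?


Mask: 255.255.248.0
54.241.9.250 AND mask = 54.241.8.0
54.241.11.68 AND mask = 54.241.8.0
Yes, same subnet (54.241.8.0)


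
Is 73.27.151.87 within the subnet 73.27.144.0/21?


Subnet network: 73.27.144.0
Test IP AND mask: 73.27.144.0
Yes, 73.27.151.87 is in 73.27.144.0/21


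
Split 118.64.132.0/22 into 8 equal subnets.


New prefix = 22 + 3 = 25
Each subnet has 128 addresses
  118.64.132.0/25
  118.64.132.128/25
  118.64.133.0/25
  118.64.133.128/25
  118.64.134.0/25
  118.64.134.128/25
  118.64.135.0/25
  118.64.135.128/25
Subnets: 118.64.132.0/25, 118.64.132.128/25, 118.64.133.0/25, 118.64.133.128/25, 118.64.134.0/25, 118.64.134.128/25, 118.64.135.0/25, 118.64.135.128/25


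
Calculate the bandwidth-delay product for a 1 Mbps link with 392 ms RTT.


BDP = bandwidth * RTT
= 1 Mbps * 392 ms
= 1 * 1e6 * 392 / 1000 bits
= 392000 bits
= 49000 bytes
= 47.8516 KB
BDP = 392000 bits (49000 bytes)


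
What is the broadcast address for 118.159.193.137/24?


Network: 118.159.193.0/24
Host bits = 8
Set all host bits to 1:
Broadcast: 118.159.193.255


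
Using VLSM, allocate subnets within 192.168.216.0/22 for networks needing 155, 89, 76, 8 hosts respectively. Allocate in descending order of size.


155 hosts -> /24 (254 usable): 192.168.216.0/24
89 hosts -> /25 (126 usable): 192.168.217.0/25
76 hosts -> /25 (126 usable): 192.168.217.128/25
8 hosts -> /28 (14 usable): 192.168.218.0/28
Allocation: 192.168.216.0/24 (155 hosts, 254 usable); 192.168.217.0/25 (89 hosts, 126 usable); 192.168.217.128/25 (76 hosts, 126 usable); 192.168.218.0/28 (8 hosts, 14 usable)


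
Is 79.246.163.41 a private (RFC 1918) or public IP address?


RFC 1918 private ranges:
  10.0.0.0/8 (10.0.0.0 - 10.255.255.255)
  172.16.0.0/12 (172.16.0.0 - 172.31.255.255)
  192.168.0.0/16 (192.168.0.0 - 192.168.255.255)
Public (not in any RFC 1918 range)


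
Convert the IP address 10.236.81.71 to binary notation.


10 = 00001010
236 = 11101100
81 = 01010001
71 = 01000111
Binary: 00001010.11101100.01010001.01000111


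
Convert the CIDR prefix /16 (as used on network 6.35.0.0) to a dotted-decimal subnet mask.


/16 means 16 network bits, 16 host bits
Binary: 11111111111111110000000000000000
Mask: 255.255.0.0


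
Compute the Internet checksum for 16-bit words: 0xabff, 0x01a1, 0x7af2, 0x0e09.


Sum all words (with carry folding):
+ 0xabff = 0xabff
+ 0x01a1 = 0xada0
+ 0x7af2 = 0x2893
+ 0x0e09 = 0x369c
One's complement: ~0x369c
Checksum = 0xc963


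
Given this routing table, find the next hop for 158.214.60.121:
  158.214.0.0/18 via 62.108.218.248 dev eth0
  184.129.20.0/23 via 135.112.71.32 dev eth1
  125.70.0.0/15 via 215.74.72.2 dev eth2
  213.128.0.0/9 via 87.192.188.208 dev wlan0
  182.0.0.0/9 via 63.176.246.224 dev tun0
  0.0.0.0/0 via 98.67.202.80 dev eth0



Longest prefix match for 158.214.60.121:
  /18 158.214.0.0: MATCH
  /23 184.129.20.0: no
  /15 125.70.0.0: no
  /9 213.128.0.0: no
  /9 182.0.0.0: no
  /0 0.0.0.0: MATCH
Selected: next-hop 62.108.218.248 via eth0 (matched /18)


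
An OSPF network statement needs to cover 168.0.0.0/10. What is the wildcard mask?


Subnet mask: 255.192.0.0
Wildcard = 255.255.255.255 - subnet mask
255 - 255 = 0
255 - 192 = 63
255 - 0 = 255
255 - 0 = 255
Wildcard: 0.63.255.255


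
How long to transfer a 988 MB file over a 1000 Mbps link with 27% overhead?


Effective throughput = 1000 * (1 - 27/100) = 730 Mbps
File size in Mb = 988 * 8 = 7904 Mb
Time = 7904 / 730
Time = 10.8274 seconds


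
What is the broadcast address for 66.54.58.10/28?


Network: 66.54.58.0/28
Host bits = 4
Set all host bits to 1:
Broadcast: 66.54.58.15
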